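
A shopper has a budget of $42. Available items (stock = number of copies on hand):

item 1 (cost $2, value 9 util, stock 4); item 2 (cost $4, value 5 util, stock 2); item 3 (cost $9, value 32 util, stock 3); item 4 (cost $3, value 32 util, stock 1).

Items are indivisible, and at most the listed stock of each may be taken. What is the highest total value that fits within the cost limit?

Best selections within cost 42 and stock limits:
- 4×item 1 + 1×item 2 + 3×item 3 + 1×item 4: cost 42, value 169
- 4×item 1 + 3×item 3 + 1×item 4: cost 38, value 164
- 3×item 1 + 1×item 2 + 3×item 3 + 1×item 4: cost 40, value 160
Best: 169 util.

169 util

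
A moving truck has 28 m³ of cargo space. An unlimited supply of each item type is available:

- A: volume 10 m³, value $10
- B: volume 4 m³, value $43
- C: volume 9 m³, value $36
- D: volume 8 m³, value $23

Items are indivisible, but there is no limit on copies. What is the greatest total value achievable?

Best value-per-unit is B at 43/4, and filling with it alone uses volume 7×4=28. No mix of the others beats 7×43 = 301.

$301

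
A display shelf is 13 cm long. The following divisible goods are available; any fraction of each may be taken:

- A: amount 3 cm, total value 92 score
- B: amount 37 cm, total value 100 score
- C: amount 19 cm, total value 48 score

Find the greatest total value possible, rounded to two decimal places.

Take in order of value per unit:
- A (92/3 per unit): all 3 → value 92, running total 92.00
- B (100/37 per unit): 10 of 37 → value 10×100/37 = 27.0270, running total 119.03
Total 119.03.

119.03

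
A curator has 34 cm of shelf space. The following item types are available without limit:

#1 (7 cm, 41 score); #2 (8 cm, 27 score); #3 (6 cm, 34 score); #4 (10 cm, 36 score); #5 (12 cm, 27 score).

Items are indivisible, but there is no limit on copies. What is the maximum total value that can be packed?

Best value-per-unit is #1 at 41/7; filling with it alone gives 4×41 = 164.
Optimal mix: 4×#1 + 1×#3 → length 34, value 198.

198 score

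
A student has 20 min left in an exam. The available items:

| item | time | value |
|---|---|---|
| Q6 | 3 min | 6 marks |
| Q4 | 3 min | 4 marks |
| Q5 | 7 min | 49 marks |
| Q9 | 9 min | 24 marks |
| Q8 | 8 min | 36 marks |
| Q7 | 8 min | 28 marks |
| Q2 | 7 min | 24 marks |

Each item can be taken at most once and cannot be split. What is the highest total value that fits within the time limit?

91 marks

Check high-value combinations within 20 min:
- Q6+Q5+Q8: time 3+7+8=18, value 6+49+36=91
- Q4+Q5+Q8: time 3+7+8=18, value 4+49+36=89
- Q5+Q8: time 7+8=15, value 49+36=85
- Q6+Q5+Q7: time 3+7+8=18, value 6+49+28=83
- Q6+Q4+Q5+Q2: time 3+3+7+7=20, value 6+4+49+24=83
Best: 91 marks.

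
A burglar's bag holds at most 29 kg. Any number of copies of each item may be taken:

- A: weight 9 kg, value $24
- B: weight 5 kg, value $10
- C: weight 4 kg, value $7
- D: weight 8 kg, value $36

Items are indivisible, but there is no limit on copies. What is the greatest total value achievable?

$118

Best value-per-unit is D at 36/8; filling with it alone gives 3×36 = 108.
Optimal mix: 1×B + 3×D → weight 29, value 118.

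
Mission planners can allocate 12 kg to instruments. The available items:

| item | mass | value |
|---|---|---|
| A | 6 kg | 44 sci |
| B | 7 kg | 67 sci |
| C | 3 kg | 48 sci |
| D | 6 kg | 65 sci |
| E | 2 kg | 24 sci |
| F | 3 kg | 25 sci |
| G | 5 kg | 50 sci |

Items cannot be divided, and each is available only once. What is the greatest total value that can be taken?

139 sci

Check high-value combinations within 12 kg:
- B+C+E: mass 7+3+2=12, value 67+48+24=139
- C+D+F: mass 3+6+3=12, value 48+65+25=138
- C+D+E: mass 3+6+2=11, value 48+65+24=137
Best: 139 sci.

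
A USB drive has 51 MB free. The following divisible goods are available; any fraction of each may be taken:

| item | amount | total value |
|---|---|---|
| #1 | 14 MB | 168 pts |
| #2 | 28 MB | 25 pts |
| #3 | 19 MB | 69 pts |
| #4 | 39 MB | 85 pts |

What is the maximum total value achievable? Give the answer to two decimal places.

276.23

Take in order of value per unit:
- #1 (168/14 per unit): all 14 → value 168, running total 168.00
- #3 (69/19 per unit): all 19 → value 69, running total 237.00
- #4 (85/39 per unit): 18 of 39 → value 18×85/39 = 39.2308, running total 276.23
Total 276.23.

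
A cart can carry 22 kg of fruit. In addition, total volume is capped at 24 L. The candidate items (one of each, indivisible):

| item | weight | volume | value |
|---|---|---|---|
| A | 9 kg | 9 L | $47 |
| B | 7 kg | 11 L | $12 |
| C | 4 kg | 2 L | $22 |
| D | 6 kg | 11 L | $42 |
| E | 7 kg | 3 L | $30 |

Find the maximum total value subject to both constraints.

$119

Feasible sets respecting both limits:
- A+D+E: weight 22, volume 23, value 119
- A+C+D: weight 19, volume 22, value 111
- A+C+E: weight 20, volume 14, value 99
- C+D+E: weight 17, volume 16, value 94
Best: $119.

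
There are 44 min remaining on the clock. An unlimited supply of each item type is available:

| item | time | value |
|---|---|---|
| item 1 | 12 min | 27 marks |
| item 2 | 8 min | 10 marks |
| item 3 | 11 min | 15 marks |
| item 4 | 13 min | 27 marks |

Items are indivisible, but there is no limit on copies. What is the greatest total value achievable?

91 marks

Best value-per-unit is item 1 at 27/12; filling with it alone gives 3×27 = 81.
Optimal mix: 3×item 1 + 1×item 2 → time 44, value 91.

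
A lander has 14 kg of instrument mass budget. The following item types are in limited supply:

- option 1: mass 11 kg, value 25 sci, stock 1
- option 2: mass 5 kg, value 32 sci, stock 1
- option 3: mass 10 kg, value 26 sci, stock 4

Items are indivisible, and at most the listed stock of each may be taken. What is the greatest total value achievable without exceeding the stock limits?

32 sci

Best selections within mass 14 and stock limits:
- 1×option 2: mass 5, value 32
- 1×option 3: mass 10, value 26
- 1×option 1: mass 11, value 25
Best: 32 sci.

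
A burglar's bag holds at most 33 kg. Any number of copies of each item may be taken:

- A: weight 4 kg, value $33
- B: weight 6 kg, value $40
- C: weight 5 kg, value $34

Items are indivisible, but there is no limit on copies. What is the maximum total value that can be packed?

Best value-per-unit is A at 33/4; filling with it alone gives 8×33 = 264.
Optimal mix: 7×A + 1×C → weight 33, value 265.

$265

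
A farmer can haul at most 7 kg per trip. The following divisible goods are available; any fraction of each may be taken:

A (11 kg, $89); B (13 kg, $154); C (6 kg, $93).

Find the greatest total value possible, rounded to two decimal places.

104.85

Take in order of value per unit:
- C (93/6 per unit): all 6 → value 93, running total 93.00
- B (154/13 per unit): 1 of 13 → value 1×154/13 = 11.8462, running total 104.85
Total 104.85.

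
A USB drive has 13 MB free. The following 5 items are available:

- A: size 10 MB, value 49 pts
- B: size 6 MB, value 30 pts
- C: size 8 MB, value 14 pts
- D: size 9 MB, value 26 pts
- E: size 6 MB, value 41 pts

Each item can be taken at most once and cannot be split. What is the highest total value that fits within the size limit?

Check high-value combinations within 13 MB:
- B+E: size 6+6=12, value 30+41=71
- A: size 10, value 49
- E: size 6, value 41
- B: size 6, value 30
- D: size 9, value 26
Best: 71 pts.

71 pts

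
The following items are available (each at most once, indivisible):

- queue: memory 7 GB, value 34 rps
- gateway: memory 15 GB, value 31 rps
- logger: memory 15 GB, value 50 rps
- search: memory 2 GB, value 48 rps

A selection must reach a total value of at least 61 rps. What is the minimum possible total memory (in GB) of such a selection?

Subsets with value ≥ 61, sorted by total memory:
- queue+search: memory 9, value 82
- logger+search: memory 17, value 98
- gateway+search: memory 17, value 79
- queue+logger: memory 22, value 84
Minimum memory: 9 GB.

9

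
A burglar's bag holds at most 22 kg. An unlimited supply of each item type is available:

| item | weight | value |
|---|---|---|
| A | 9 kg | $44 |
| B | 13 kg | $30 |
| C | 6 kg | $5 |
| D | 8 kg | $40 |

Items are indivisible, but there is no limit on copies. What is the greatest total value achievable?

$88

Best value-per-unit is D at 40/8; filling with it alone gives 2×40 = 80.
Optimal mix: 2×A → weight 18, value 88.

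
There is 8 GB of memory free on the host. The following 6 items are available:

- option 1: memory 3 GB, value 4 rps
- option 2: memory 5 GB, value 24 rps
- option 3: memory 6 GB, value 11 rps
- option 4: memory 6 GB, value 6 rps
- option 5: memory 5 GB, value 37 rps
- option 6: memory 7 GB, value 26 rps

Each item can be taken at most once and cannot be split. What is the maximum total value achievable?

41 rps

Check high-value combinations within 8 GB:
- option 1+option 5: memory 3+5=8, value 4+37=41
- option 5: memory 5, value 37
- option 1+option 2: memory 3+5=8, value 4+24=28
- option 6: memory 7, value 26
- option 2: memory 5, value 24
Best: 41 rps.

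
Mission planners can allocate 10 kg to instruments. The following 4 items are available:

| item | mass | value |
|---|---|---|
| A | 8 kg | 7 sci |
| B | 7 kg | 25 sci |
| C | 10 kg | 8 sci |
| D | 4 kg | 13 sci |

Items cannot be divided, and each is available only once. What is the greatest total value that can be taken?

25 sci

Check high-value combinations within 10 kg:
- B: mass 7, value 25
- D: mass 4, value 13
- C: mass 10, value 8
- A: mass 8, value 7
Best: 25 sci.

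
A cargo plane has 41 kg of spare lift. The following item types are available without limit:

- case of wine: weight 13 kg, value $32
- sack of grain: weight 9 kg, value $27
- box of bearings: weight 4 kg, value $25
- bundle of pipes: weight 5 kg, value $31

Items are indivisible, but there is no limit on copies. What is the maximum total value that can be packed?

$256

Best value-per-unit is box of bearings at 25/4; filling with it alone gives 10×25 = 250.
Optimal mix: 9×box of bearings + 1×bundle of pipes → weight 41, value 256.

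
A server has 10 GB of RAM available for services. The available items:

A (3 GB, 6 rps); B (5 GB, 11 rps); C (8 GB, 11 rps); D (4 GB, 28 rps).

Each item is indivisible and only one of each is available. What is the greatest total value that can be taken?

39 rps

Check high-value combinations within 10 GB:
- B+D: memory 5+4=9, value 11+28=39
- A+D: memory 3+4=7, value 6+28=34
- D: memory 4, value 28
- A+B: memory 3+5=8, value 6+11=17
Best: 39 rps.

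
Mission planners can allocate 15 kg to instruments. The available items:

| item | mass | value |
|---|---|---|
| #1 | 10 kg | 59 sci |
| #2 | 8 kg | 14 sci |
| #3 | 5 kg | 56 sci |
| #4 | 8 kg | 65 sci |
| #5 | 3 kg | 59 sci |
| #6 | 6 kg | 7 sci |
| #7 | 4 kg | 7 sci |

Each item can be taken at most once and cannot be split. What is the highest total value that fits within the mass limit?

Check high-value combinations within 15 kg:
- #4+#5+#7: mass 8+3+4=15, value 65+59+7=131
- #4+#5: mass 8+3=11, value 65+59=124
- #3+#5+#7: mass 5+3+4=12, value 56+59+7=122
Best: 131 sci.

131 sci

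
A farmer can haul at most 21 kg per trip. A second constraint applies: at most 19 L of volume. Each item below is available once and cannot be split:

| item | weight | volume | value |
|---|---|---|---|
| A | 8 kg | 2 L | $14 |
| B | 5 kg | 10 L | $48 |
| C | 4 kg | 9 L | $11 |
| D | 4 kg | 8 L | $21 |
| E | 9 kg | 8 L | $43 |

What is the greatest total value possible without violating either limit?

$91

Feasible sets respecting both limits:
- B+E: weight 14, volume 18, value 91
- A+D+E: weight 21, volume 18, value 78
- B+D: weight 9, volume 18, value 69
- A+C+E: weight 21, volume 19, value 68
Best: $91.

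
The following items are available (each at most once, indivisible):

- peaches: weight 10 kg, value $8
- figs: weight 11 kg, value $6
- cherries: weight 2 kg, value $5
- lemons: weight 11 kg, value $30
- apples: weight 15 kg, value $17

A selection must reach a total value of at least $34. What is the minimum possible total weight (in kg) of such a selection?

13

Subsets with value ≥ 34, sorted by total weight:
- cherries+lemons: weight 13, value 35
- peaches+lemons: weight 21, value 38
Minimum weight: 13 kg.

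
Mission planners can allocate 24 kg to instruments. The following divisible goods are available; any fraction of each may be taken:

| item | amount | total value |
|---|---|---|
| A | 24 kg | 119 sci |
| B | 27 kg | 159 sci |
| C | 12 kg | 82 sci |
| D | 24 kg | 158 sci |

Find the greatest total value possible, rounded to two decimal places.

Take in order of value per unit:
- C (82/12 per unit): all 12 → value 82, running total 82.00
- D (158/24 per unit): 12 of 24 → value 12×158/24 = 79.0000, running total 161.00
Total 161.00.

161.00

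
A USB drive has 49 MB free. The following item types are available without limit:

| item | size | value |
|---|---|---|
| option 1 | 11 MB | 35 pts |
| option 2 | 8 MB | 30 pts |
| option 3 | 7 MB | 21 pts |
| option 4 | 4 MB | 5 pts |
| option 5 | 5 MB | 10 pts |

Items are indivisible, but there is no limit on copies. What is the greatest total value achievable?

180 pts

Best value-per-unit is option 2 at 30/8, and filling with it alone uses size 6×8=48. No mix of the others beats 6×30 = 180.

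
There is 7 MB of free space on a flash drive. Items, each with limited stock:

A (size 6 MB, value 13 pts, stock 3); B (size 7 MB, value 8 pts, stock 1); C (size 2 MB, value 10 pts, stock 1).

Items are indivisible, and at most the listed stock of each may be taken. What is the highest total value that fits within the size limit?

13 pts

Best selections within size 7 and stock limits:
- 1×A: size 6, value 13
- 1×C: size 2, value 10
Best: 13 pts.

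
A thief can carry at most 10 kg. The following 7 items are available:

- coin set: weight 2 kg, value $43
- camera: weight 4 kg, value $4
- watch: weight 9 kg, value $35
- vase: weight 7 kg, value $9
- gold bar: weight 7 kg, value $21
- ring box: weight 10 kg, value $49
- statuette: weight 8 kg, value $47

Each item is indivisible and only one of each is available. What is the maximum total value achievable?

Check high-value combinations within 10 kg:
- coin set+statuette: weight 2+8=10, value 43+47=90
- coin set+gold bar: weight 2+7=9, value 43+21=64
- coin set+vase: weight 2+7=9, value 43+9=52
- ring box: weight 10, value 49
Best: $90.

$90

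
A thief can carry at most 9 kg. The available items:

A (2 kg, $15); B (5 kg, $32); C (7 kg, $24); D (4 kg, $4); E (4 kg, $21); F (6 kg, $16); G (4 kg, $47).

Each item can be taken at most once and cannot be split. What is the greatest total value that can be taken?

$79

Check high-value combinations within 9 kg:
- B+G: weight 5+4=9, value 32+47=79
- E+G: weight 4+4=8, value 21+47=68
- A+G: weight 2+4=6, value 15+47=62
- B+E: weight 5+4=9, value 32+21=53
- D+G: weight 4+4=8, value 4+47=51
Best: $79.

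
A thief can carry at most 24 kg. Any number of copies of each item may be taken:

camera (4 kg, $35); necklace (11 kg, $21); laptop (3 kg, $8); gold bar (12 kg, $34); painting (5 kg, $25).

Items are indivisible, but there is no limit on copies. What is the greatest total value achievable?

$210

Best value-per-unit is camera at 35/4, and filling with it alone uses weight 6×4=24. No mix of the others beats 6×35 = 210.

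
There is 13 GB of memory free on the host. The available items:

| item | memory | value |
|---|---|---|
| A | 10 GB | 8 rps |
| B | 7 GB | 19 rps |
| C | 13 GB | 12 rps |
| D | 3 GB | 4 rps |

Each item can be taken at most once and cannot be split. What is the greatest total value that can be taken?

Check high-value combinations within 13 GB:
- B+D: memory 7+3=10, value 19+4=23
- B: memory 7, value 19
- C: memory 13, value 12
Best: 23 rps.

23 rps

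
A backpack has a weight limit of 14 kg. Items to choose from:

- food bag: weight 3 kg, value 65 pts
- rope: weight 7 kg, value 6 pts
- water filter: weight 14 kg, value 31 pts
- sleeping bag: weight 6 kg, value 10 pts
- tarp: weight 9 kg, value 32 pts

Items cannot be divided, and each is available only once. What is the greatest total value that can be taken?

97 pts

Check high-value combinations within 14 kg:
- food bag+tarp: weight 3+9=12, value 65+32=97
- food bag+sleeping bag: weight 3+6=9, value 65+10=75
- food bag+rope: weight 3+7=10, value 65+6=71
- food bag: weight 3, value 65
Best: 97 pts.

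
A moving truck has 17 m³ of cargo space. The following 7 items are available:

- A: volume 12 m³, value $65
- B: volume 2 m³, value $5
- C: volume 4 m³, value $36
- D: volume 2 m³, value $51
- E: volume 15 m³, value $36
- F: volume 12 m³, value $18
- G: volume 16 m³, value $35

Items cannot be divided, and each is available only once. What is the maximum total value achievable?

$121

Check high-value combinations within 17 m³:
- A+B+D: volume 12+2+2=16, value 65+5+51=121
- A+D: volume 12+2=14, value 65+51=116
- A+C: volume 12+4=16, value 65+36=101
- B+C+D: volume 2+4+2=8, value 5+36+51=92
- C+D: volume 4+2=6, value 36+51=87
Best: $121.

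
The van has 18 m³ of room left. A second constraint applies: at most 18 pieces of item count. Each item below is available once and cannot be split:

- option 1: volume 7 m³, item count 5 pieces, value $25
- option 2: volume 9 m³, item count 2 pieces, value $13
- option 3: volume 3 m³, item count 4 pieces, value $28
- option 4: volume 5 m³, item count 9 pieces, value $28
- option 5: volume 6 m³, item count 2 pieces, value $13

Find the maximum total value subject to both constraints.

Feasible sets respecting both limits:
- option 1+option 3+option 4: volume 15, item count 18, value 81
- option 2+option 3+option 4: volume 17, item count 15, value 69
- option 3+option 4+option 5: volume 14, item count 15, value 69
- option 1+option 3+option 5: volume 16, item count 11, value 66
Best: $81.

$81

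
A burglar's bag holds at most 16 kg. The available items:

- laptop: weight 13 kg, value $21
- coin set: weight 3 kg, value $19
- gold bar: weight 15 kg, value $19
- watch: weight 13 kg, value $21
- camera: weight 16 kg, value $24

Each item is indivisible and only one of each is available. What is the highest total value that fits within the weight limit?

Check high-value combinations within 16 kg:
- laptop+coin set: weight 13+3=16, value 21+19=40
- coin set+watch: weight 3+13=16, value 19+21=40
- camera: weight 16, value 24
- laptop: weight 13, value 21
- watch: weight 13, value 21
Best: $40.

$40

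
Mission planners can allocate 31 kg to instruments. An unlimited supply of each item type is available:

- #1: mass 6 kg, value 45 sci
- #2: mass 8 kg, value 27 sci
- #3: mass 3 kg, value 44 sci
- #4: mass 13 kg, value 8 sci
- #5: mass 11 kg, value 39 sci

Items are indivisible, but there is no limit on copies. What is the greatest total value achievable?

Best value-per-unit is #3 at 44/3, and filling with it alone uses mass 10×3=30. No mix of the others beats 10×44 = 440.

440 sci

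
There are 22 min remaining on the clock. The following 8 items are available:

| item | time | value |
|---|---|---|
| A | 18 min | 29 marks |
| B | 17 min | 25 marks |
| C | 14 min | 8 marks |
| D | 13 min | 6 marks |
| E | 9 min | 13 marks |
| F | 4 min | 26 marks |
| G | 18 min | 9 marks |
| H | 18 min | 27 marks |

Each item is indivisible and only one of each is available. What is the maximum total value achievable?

Check high-value combinations within 22 min:
- A+F: time 18+4=22, value 29+26=55
- F+H: time 4+18=22, value 26+27=53
- B+F: time 17+4=21, value 25+26=51
- E+F: time 9+4=13, value 13+26=39
Best: 55 marks.

55 marks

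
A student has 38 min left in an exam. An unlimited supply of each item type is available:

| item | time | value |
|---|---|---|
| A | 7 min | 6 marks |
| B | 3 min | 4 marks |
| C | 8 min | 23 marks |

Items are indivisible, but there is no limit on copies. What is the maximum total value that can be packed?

Best value-per-unit is C at 23/8; filling with it alone gives 4×23 = 92.
Optimal mix: 2×B + 4×C → time 38, value 100.

100 marks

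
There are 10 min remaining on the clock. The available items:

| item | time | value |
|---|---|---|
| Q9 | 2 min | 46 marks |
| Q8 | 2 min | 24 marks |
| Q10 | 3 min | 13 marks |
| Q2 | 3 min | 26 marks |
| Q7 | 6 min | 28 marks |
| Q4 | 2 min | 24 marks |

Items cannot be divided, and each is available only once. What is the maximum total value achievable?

120 marks

Check high-value combinations within 10 min:
- Q9+Q8+Q2+Q4: time 2+2+3+2=9, value 46+24+26+24=120
- Q9+Q8+Q10+Q2: time 2+2+3+3=10, value 46+24+13+26=109
- Q9+Q10+Q2+Q4: time 2+3+3+2=10, value 46+13+26+24=109
Best: 120 marks.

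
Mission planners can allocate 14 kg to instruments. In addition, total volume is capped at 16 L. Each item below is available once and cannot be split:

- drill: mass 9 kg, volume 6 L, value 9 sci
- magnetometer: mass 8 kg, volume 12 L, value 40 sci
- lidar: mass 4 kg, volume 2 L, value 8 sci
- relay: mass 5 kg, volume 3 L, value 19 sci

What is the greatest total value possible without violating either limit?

59 sci

Feasible sets respecting both limits:
- magnetometer+relay: mass 13, volume 15, value 59
- magnetometer+lidar: mass 12, volume 14, value 48
- magnetometer: mass 8, volume 12, value 40
Best: 59 sci.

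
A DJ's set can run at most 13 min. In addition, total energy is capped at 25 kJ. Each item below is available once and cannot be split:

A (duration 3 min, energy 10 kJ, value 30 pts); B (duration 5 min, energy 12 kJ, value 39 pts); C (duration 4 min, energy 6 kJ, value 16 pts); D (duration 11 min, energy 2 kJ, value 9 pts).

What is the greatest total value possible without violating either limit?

Feasible sets respecting both limits:
- A+B: duration 8, energy 22, value 69
- B+C: duration 9, energy 18, value 55
- A+C: duration 7, energy 16, value 46
Best: 69 pts.

69 pts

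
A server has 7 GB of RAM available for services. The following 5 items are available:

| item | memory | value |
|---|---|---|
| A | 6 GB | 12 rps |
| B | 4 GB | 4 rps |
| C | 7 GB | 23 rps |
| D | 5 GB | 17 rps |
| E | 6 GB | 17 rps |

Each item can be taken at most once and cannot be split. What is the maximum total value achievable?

Check high-value combinations within 7 GB:
- C: memory 7, value 23
- D: memory 5, value 17
- E: memory 6, value 17
- A: memory 6, value 12
Best: 23 rps.

23 rps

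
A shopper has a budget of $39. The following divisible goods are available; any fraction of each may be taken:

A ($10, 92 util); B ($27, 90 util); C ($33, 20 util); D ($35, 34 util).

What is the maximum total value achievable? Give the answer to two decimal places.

183.94

Take in order of value per unit:
- A (92/10 per unit): all 10 → value 92, running total 92.00
- B (90/27 per unit): all 27 → value 90, running total 182.00
- D (34/35 per unit): 2 of 35 → value 2×34/35 = 1.9429, running total 183.94
Total 183.94.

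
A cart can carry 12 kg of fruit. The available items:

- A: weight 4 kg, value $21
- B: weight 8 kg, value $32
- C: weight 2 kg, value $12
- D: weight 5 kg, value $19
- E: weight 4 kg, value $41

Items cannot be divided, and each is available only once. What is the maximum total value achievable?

$74

Check high-value combinations within 12 kg:
- A+C+E: weight 4+2+4=10, value 21+12+41=74
- B+E: weight 8+4=12, value 32+41=73
- C+D+E: weight 2+5+4=11, value 12+19+41=72
- A+E: weight 4+4=8, value 21+41=62
- D+E: weight 5+4=9, value 19+41=60
Best: $74.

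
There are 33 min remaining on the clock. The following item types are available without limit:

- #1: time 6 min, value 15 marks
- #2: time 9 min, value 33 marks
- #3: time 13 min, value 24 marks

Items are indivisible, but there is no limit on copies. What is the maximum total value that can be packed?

Best value-per-unit is #2 at 33/9; filling with it alone gives 3×33 = 99.
Optimal mix: 1×#1 + 3×#2 → time 33, value 114.

114 marks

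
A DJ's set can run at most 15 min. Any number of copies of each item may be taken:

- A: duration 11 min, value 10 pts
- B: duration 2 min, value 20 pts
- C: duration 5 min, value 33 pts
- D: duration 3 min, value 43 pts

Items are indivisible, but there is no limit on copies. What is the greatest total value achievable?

Best value-per-unit is D at 43/3, and filling with it alone uses duration 5×3=15. No mix of the others beats 5×43 = 215.

215 pts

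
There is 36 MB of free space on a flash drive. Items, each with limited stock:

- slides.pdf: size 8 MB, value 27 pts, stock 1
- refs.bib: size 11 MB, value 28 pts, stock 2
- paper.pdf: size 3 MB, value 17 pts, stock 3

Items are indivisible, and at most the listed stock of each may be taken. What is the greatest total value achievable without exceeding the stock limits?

117 pts

Best selections within size 36 and stock limits:
- 1×slides.pdf + 2×refs.bib + 2×paper.pdf: size 36, value 117
- 2×refs.bib + 3×paper.pdf: size 31, value 107
- 1×slides.pdf + 1×refs.bib + 3×paper.pdf: size 28, value 106
Best: 117 pts.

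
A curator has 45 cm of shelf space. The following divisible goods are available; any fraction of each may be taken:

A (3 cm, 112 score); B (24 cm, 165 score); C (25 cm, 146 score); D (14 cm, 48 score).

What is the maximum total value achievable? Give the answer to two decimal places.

Take in order of value per unit:
- A (112/3 per unit): all 3 → value 112, running total 112.00
- B (165/24 per unit): all 24 → value 165, running total 277.00
- C (146/25 per unit): 18 of 25 → value 18×146/25 = 105.1200, running total 382.12
Total 382.12.

382.12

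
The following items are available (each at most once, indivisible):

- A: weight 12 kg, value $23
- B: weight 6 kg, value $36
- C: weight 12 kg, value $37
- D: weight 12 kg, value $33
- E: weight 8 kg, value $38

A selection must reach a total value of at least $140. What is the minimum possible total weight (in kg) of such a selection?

38

Subsets with value ≥ 140, sorted by total weight:
- B+C+D+E: weight 38, value 144
- A+B+C+D+E: weight 50, value 167
Minimum weight: 38 kg.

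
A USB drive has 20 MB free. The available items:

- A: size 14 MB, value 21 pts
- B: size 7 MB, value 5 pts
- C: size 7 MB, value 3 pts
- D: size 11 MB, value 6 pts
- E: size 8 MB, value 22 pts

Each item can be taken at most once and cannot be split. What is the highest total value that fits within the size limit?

Check high-value combinations within 20 MB:
- D+E: size 11+8=19, value 6+22=28
- B+E: size 7+8=15, value 5+22=27
- C+E: size 7+8=15, value 3+22=25
- E: size 8, value 22
Best: 28 pts.

28 pts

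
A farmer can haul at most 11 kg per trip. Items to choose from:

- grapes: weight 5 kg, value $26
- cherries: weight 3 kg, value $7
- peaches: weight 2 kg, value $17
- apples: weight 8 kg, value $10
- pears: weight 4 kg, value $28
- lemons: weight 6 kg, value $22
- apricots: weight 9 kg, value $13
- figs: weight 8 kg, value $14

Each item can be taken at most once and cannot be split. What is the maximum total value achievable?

$71

This is a 0/1 knapsack; check combinations near the capacity.
- grapes+peaches+pears: weight 5+2+4=11, value 26+17+28=71
- grapes+pears: weight 5+4=9, value 26+28=54
- cherries+peaches+pears: weight 3+2+4=9, value 7+17+28=52
Best: $71.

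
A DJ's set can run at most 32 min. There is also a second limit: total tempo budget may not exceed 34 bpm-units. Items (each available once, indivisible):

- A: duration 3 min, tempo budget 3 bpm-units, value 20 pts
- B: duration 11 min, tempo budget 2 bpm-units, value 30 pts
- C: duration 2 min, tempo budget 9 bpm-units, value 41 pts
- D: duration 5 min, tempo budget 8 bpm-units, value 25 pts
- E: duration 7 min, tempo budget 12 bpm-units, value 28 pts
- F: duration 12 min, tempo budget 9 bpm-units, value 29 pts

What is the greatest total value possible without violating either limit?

Feasible sets respecting both limits:
- A+B+C+D+E: duration 28, tempo budget 34, value 144
- B+C+E+F: duration 32, tempo budget 32, value 128
- B+C+D+F: duration 30, tempo budget 28, value 125
- B+C+D+E: duration 25, tempo budget 31, value 124
Best: 144 pts.

144 pts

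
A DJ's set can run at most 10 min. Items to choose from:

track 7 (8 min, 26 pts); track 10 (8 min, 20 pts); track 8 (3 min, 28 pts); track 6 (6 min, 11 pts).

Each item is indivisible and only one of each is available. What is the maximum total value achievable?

39 pts

Check high-value combinations within 10 min:
- track 8+track 6: duration 3+6=9, value 28+11=39
- track 8: duration 3, value 28
- track 7: duration 8, value 26
- track 10: duration 8, value 20
Best: 39 pts.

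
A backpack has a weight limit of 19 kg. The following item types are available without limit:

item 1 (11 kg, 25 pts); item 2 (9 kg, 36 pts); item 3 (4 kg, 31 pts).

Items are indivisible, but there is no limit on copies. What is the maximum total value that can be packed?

Best value-per-unit is item 3 at 31/4, and filling with it alone uses weight 4×4=16. No mix of the others beats 4×31 = 124.

124 pts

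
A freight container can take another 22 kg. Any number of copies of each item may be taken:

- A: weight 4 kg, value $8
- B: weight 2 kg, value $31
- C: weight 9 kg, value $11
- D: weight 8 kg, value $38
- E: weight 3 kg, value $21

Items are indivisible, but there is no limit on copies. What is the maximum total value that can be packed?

Best value-per-unit is B at 31/2, and filling with it alone uses weight 11×2=22. No mix of the others beats 11×31 = 341.

$341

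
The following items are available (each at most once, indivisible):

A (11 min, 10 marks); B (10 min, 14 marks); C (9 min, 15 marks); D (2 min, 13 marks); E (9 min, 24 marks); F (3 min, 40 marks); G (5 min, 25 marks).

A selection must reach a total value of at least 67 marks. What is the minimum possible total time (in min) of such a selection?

Subsets with value ≥ 67, sorted by total time:
- D+F+G: time 10, value 78
- D+E+F: time 14, value 77
Minimum time: 10 min.

10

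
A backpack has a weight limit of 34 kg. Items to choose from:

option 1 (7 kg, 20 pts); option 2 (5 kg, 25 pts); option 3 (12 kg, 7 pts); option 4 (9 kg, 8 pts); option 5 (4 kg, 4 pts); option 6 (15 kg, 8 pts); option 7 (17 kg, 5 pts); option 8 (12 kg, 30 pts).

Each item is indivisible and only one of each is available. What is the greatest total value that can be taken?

83 pts

This is a 0/1 knapsack; check combinations near the capacity.
- option 1+option 2+option 4+option 8: weight 7+5+9+12=33, value 20+25+8+30=83
- option 1+option 2+option 5+option 8: weight 7+5+4+12=28, value 20+25+4+30=79
- option 1+option 2+option 8: weight 7+5+12=24, value 20+25+30=75
Best: 83 pts.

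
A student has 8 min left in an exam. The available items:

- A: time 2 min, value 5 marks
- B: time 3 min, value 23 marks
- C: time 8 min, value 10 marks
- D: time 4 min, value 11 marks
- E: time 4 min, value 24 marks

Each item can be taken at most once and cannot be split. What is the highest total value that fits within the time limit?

47 marks

Check high-value combinations within 8 min:
- B+E: time 3+4=7, value 23+24=47
- D+E: time 4+4=8, value 11+24=35
- B+D: time 3+4=7, value 23+11=34
- A+E: time 2+4=6, value 5+24=29
Best: 47 marks.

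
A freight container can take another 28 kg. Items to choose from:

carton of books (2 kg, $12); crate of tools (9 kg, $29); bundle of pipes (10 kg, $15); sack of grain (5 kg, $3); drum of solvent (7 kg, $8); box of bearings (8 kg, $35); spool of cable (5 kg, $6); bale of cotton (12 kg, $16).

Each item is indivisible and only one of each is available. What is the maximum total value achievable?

This is a 0/1 knapsack; check combinations near the capacity.
- carton of books+crate of tools+drum of solvent+box of bearings: weight 2+9+7+8=26, value 12+29+8+35=84
- carton of books+crate of tools+box of bearings+spool of cable: weight 2+9+8+5=24, value 12+29+35+6=82
- carton of books+crate of tools+sack of grain+box of bearings: weight 2+9+5+8=24, value 12+29+3+35=79
- crate of tools+bundle of pipes+box of bearings: weight 9+10+8=27, value 29+15+35=79
- carton of books+crate of tools+box of bearings: weight 2+9+8=19, value 12+29+35=76
Best: $84.

$84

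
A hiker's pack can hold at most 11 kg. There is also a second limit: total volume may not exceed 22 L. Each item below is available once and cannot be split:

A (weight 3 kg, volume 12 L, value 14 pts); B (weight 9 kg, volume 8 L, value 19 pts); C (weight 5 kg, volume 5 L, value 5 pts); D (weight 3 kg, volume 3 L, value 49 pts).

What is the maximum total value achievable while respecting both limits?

Feasible sets respecting both limits:
- A+C+D: weight 11, volume 20, value 68
- A+D: weight 6, volume 15, value 63
- C+D: weight 8, volume 8, value 54
- D: weight 3, volume 3, value 49
Best: 68 pts.

68 pts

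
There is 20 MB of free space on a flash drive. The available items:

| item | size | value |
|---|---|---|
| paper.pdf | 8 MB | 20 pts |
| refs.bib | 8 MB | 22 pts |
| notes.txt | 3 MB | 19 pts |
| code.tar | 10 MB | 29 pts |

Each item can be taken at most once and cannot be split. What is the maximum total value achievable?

Check high-value combinations within 20 MB:
- paper.pdf+refs.bib+notes.txt: size 8+8+3=19, value 20+22+19=61
- refs.bib+code.tar: size 8+10=18, value 22+29=51
- paper.pdf+code.tar: size 8+10=18, value 20+29=49
Best: 61 pts.

61 pts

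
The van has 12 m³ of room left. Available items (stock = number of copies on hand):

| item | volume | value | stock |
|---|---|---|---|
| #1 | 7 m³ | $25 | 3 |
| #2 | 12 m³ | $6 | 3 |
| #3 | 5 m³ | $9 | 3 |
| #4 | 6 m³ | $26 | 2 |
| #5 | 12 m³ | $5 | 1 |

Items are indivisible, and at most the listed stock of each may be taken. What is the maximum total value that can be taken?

Top feasible selections:
- 2×#4: volume 12, value 52
- 1×#3 + 1×#4: volume 11, value 35
- 1×#1 + 1×#3: volume 12, value 34
Best: $52.

$52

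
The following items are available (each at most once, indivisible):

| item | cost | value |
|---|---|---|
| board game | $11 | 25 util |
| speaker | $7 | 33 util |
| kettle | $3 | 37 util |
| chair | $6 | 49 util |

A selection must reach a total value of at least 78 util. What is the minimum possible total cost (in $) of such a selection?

9

Subsets with value ≥ 78, sorted by total cost:
- kettle+chair: cost 9, value 86
- speaker+chair: cost 13, value 82
- speaker+kettle+chair: cost 16, value 119
- board game+kettle+chair: cost 20, value 111
Minimum cost: 9 $.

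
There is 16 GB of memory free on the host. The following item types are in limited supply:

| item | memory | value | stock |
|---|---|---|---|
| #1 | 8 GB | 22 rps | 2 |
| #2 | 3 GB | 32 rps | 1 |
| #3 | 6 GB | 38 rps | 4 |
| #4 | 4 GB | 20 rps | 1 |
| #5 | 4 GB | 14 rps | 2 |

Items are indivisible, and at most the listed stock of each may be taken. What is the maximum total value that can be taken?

108 rps

Top feasible selections:
- 1×#2 + 2×#3: memory 15, value 108
- 2×#3 + 1×#4: memory 16, value 96
Best: 108 rps.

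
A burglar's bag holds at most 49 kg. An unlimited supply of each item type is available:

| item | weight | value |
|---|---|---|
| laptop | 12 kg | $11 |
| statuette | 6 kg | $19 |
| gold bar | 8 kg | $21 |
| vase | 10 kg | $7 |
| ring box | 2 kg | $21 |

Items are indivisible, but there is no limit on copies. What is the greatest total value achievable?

$504

Best value-per-unit is ring box at 21/2, and filling with it alone uses weight 24×2=48. No mix of the others beats 24×21 = 504.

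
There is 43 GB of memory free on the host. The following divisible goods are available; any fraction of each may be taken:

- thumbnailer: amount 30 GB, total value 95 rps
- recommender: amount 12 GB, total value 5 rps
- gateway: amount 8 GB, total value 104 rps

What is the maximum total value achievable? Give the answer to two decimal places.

Take in order of value per unit:
- gateway (104/8 per unit): all 8 → value 104, running total 104.00
- thumbnailer (95/30 per unit): all 30 → value 95, running total 199.00
- recommender (5/12 per unit): 5 of 12 → value 5×5/12 = 2.0833, running total 201.08
Total 201.08.

201.08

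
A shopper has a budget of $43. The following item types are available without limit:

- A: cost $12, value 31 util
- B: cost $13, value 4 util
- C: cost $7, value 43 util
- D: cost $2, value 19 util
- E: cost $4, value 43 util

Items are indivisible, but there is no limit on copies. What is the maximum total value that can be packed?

Best value-per-unit is E at 43/4; filling with it alone gives 10×43 = 430.
Optimal mix: 1×D + 10×E → cost 42, value 449.

449 util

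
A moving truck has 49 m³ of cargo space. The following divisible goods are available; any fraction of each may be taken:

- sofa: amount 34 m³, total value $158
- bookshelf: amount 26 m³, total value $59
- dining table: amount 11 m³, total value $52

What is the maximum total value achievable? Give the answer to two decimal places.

219.08

Take in order of value per unit:
- dining table (52/11 per unit): all 11 → value 52, running total 52.00
- sofa (158/34 per unit): all 34 → value 158, running total 210.00
- bookshelf (59/26 per unit): 4 of 26 → value 4×59/26 = 9.0769, running total 219.08
Total 219.08.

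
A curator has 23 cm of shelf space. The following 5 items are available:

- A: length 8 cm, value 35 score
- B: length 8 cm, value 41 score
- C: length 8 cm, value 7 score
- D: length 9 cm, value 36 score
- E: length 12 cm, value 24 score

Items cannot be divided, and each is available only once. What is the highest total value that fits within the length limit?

77 score

Check high-value combinations within 23 cm:
- B+D: length 8+9=17, value 41+36=77
- A+B: length 8+8=16, value 35+41=76
- A+D: length 8+9=17, value 35+36=71
- B+E: length 8+12=20, value 41+24=65
Best: 77 score.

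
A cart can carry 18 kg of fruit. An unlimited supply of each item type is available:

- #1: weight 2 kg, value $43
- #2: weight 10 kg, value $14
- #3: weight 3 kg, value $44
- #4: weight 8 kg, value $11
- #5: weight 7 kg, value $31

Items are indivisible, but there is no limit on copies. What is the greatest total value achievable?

Best value-per-unit is #1 at 43/2, and filling with it alone uses weight 9×2=18. No mix of the others beats 9×43 = 387.

$387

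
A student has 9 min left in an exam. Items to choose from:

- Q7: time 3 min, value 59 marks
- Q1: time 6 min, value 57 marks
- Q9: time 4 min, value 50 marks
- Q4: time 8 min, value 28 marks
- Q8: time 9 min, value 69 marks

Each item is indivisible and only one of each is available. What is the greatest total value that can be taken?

Check high-value combinations within 9 min:
- Q7+Q1: time 3+6=9, value 59+57=116
- Q7+Q9: time 3+4=7, value 59+50=109
- Q8: time 9, value 69
Best: 116 marks.

116 marks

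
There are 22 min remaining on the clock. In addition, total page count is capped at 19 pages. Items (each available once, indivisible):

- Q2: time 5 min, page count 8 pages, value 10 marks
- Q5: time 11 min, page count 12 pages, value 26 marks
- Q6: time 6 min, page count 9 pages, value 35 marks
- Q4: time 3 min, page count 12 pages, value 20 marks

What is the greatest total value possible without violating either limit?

45 marks

Feasible sets respecting both limits:
- Q2+Q6: time 11, page count 17, value 45
- Q6: time 6, page count 9, value 35
- Q5: time 11, page count 12, value 26
Best: 45 marks.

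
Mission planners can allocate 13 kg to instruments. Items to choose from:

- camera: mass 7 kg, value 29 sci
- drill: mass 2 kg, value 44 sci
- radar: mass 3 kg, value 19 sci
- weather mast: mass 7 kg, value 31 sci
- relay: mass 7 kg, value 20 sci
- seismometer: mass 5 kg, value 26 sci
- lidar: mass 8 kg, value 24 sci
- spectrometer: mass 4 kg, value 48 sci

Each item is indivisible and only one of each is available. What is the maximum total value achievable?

Check high-value combinations within 13 kg:
- drill+weather mast+spectrometer: mass 2+7+4=13, value 44+31+48=123
- camera+drill+spectrometer: mass 7+2+4=13, value 29+44+48=121
- drill+seismometer+spectrometer: mass 2+5+4=11, value 44+26+48=118
- drill+relay+spectrometer: mass 2+7+4=13, value 44+20+48=112
- drill+radar+spectrometer: mass 2+3+4=9, value 44+19+48=111
Best: 123 sci.

123 sci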